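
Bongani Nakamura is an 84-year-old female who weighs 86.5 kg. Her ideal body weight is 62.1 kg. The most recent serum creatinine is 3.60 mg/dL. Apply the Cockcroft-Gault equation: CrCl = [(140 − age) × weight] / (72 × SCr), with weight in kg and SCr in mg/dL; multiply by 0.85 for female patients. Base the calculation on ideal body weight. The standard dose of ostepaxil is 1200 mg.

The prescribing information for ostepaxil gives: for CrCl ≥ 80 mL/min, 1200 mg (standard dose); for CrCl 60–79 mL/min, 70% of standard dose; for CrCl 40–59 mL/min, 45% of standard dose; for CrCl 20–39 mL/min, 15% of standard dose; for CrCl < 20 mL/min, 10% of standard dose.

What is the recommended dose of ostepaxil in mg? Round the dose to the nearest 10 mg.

120 mg

CrCl = (140 − 84) × 62.1 / (72 × 3.6) × 0.85 = 3477.6 / 259.20 × 0.85 ≈ 11.4 mL/min
CrCl ≈ 11 mL/min → bracket < 20 mL/min.
10% of 1200 mg = 120 mg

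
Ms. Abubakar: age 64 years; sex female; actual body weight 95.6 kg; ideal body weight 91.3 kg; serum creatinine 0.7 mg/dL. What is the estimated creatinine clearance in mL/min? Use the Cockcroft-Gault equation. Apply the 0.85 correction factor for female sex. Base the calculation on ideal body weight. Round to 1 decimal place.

CrCl = (140 − 64) × 91.3 / (72 × 0.7) × 0.85 = 6938.8 / 50.40 × 0.85 ≈ 117.0 mL/min

117.0 mL/min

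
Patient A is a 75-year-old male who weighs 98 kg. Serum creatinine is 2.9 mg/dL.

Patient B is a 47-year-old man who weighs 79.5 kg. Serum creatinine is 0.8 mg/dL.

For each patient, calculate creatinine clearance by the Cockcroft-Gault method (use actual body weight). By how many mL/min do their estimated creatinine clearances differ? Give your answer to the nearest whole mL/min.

98 mL/min

Patient A: CrCl = (140 − 75) × 98 / (72 × 2.9) = 6370.0 / 208.80 ≈ 30.5 mL/min
Patient B: CrCl = (140 − 47) × 79.5 / (72 × 0.8) = 7393.5 / 57.60 ≈ 128.4 mL/min
|30.5 − 128.4| = 97.9 mL/min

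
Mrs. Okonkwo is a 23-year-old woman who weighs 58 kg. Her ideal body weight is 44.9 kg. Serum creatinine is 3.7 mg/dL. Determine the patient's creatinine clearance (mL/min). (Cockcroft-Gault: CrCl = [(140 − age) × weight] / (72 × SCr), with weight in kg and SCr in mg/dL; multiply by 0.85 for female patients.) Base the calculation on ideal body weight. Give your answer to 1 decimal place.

CrCl = (140 − 23) × 44.9 / (72 × 3.7) × 0.85 = 5253.3 / 266.40 × 0.85 ≈ 16.8 mL/min

16.8 mL/min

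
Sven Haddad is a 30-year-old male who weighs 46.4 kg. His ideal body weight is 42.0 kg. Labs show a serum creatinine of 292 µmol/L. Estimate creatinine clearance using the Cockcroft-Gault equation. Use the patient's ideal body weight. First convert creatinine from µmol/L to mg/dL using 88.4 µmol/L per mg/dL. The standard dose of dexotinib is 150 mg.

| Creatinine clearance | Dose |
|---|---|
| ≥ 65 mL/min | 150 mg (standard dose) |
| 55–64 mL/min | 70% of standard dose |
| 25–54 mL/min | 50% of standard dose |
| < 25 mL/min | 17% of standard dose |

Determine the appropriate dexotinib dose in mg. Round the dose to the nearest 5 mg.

SCr = 292 / 88.4 = 3.303 mg/dL
CrCl = (140 − 30) × 42 / (72 × 3.303) = 4620.0 / 237.82 ≈ 19.4 mL/min
CrCl ≈ 19 mL/min → bracket < 25 mL/min.
17% of 150 mg = 25.5 mg → 25 mg

25 mg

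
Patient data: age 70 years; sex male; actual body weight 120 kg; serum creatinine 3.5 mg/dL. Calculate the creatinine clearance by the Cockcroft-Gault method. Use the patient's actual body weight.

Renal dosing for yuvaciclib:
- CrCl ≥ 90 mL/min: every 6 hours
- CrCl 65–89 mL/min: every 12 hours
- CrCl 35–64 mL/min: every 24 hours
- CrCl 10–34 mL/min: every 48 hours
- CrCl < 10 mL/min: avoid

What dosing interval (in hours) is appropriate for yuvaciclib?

CrCl = (140 − 70) × 120 / (72 × 3.5) = 8400.0 / 252.00 ≈ 33.3 mL/min
CrCl ≈ 33 mL/min → bracket 10–34 mL/min → every 48 hours.

every 48 hours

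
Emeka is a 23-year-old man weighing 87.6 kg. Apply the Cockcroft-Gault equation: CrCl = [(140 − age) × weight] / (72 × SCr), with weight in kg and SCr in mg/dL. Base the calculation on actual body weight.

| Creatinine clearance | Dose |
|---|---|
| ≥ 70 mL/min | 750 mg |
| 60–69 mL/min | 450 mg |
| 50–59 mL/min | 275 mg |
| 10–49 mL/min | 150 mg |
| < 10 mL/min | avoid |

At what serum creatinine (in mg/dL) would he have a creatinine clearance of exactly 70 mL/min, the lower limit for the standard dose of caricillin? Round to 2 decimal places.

2.03 mg/dL

Standard dose requires CrCl ≥ 70 mL/min.
Set (140 − 23) × 87.6 / (72 × SCr) = 70
SCr = (140 − 23) × 87.6 / (72 × 70) = 2.034 mg/dL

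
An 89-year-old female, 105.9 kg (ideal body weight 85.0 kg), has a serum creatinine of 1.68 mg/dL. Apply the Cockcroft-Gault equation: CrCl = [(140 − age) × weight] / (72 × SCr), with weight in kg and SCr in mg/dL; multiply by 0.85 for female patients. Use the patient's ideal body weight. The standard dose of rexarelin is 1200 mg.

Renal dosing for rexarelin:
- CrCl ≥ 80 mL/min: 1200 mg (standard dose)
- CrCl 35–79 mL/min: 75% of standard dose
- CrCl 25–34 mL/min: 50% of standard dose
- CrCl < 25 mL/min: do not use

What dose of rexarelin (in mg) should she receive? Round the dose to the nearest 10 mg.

CrCl = (140 − 89) × 85 / (72 × 1.68) × 0.85 = 4335.0 / 120.96 × 0.85 ≈ 30.5 mL/min
CrCl ≈ 30 mL/min → bracket 25–34 mL/min.
50% of 1200 mg = 600 mg

600 mg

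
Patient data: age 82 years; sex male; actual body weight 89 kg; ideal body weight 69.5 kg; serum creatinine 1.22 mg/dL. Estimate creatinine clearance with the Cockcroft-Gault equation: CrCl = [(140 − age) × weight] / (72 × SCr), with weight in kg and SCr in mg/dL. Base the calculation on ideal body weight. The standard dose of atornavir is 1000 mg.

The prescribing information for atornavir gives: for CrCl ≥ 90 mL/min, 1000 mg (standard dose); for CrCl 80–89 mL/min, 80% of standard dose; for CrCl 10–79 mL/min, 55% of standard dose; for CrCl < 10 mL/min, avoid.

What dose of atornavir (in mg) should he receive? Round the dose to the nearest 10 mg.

CrCl = (140 − 82) × 69.5 / (72 × 1.22) = 4031.0 / 87.84 ≈ 45.9 mL/min
CrCl ≈ 46 mL/min → bracket 10–79 mL/min.
55% of 1000 mg = 550 mg

550 mg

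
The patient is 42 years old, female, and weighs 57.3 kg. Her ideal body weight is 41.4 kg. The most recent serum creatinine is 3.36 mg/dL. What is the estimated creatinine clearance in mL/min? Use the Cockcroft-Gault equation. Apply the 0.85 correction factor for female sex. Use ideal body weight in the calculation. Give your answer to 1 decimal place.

CrCl = (140 − 42) × 41.4 / (72 × 3.36) × 0.85 = 4057.2 / 241.92 × 0.85 ≈ 14.3 mL/min

14.3 mL/min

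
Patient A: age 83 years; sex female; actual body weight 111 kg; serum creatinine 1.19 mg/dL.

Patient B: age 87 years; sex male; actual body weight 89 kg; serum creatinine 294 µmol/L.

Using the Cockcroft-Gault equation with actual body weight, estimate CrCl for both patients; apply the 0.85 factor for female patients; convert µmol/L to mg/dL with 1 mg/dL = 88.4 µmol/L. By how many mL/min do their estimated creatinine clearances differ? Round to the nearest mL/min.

43 mL/min

Patient A: CrCl = (140 − 83) × 111 / (72 × 1.19) × 0.85 = 6327.0 / 85.68 × 0.85 ≈ 62.8 mL/min
Patient B: SCr = 294 / 88.4 = 3.326 mg/dL
Patient B: CrCl = (140 − 87) × 89 / (72 × 3.326) = 4717.0 / 239.47 ≈ 19.7 mL/min
|62.8 − 19.7| = 43.1 mL/min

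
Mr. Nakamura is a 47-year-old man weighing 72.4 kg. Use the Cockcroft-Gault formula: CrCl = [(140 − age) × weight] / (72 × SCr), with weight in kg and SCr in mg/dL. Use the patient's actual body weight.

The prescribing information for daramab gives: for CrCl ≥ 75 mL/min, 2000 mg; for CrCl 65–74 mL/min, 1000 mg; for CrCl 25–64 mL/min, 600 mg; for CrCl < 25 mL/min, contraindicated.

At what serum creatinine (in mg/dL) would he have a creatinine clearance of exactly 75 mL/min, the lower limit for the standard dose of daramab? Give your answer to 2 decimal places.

Standard dose requires CrCl ≥ 75 mL/min.
Set (140 − 47) × 72.4 / (72 × SCr) = 75
SCr = (140 − 47) × 72.4 / (72 × 75) = 1.247 mg/dL

1.25 mg/dL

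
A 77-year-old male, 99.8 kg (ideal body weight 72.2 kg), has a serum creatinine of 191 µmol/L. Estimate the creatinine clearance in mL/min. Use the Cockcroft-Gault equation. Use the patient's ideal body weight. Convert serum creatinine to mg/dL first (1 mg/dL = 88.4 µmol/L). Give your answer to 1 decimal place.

29.2 mL/min

SCr = 191 / 88.4 = 2.161 mg/dL
CrCl = (140 − 77) × 72.2 / (72 × 2.161) = 4548.6 / 155.59 ≈ 29.2 mL/min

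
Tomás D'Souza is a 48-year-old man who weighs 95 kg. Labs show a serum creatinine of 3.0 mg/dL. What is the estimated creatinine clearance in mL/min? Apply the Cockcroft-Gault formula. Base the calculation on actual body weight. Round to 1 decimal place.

40.5 mL/min

CrCl = (140 − 48) × 95 / (72 × 3) = 8740.0 / 216.00 ≈ 40.5 mL/min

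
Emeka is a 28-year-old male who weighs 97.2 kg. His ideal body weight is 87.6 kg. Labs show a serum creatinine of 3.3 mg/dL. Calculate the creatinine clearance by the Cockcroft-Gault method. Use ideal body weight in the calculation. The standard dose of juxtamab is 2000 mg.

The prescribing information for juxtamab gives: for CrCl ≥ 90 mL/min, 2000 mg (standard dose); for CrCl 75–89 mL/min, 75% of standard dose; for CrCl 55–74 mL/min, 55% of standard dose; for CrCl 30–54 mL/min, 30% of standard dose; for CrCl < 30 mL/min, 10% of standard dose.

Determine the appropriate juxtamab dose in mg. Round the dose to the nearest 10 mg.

CrCl = (140 − 28) × 87.6 / (72 × 3.3) = 9811.2 / 237.60 ≈ 41.3 mL/min
CrCl ≈ 41 mL/min → bracket 30–54 mL/min.
30% of 2000 mg = 600 mg

600 mg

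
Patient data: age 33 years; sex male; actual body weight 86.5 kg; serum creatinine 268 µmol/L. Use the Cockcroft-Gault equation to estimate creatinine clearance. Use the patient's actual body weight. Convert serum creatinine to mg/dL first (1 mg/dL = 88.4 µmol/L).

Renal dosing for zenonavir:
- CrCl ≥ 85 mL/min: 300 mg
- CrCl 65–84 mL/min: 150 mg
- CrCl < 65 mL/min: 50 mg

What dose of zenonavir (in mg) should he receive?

50 mg

SCr = 268 / 88.4 = 3.032 mg/dL
CrCl = (140 − 33) × 86.5 / (72 × 3.032) = 9255.5 / 218.30 ≈ 42.4 mL/min
CrCl ≈ 42 mL/min → bracket < 65 mL/min.
Dose for this bracket: 50 mg.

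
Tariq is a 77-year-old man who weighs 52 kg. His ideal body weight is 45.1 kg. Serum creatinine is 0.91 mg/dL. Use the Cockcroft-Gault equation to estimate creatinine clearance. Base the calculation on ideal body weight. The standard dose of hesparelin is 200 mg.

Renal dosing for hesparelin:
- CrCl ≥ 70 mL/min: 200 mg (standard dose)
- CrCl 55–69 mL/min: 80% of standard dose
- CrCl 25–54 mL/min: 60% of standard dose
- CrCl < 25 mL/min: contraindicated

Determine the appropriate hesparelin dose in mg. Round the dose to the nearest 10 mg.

120 mg

CrCl = (140 − 77) × 45.1 / (72 × 0.91) = 2841.3 / 65.52 ≈ 43.4 mL/min
CrCl ≈ 43 mL/min → bracket 25–54 mL/min.
60% of 200 mg = 120 mg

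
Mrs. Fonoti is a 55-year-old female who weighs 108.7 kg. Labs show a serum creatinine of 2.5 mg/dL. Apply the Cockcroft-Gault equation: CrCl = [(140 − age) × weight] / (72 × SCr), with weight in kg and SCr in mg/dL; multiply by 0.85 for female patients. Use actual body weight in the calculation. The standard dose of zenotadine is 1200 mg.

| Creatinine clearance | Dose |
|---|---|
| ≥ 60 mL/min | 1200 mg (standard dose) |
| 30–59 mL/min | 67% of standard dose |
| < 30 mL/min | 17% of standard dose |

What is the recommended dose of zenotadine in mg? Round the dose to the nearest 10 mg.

800 mg

CrCl = (140 − 55) × 108.7 / (72 × 2.5) × 0.85 = 9239.5 / 180.00 × 0.85 ≈ 43.6 mL/min
CrCl ≈ 44 mL/min → bracket 30–59 mL/min.
67% of 1200 mg = 804 mg → 800 mg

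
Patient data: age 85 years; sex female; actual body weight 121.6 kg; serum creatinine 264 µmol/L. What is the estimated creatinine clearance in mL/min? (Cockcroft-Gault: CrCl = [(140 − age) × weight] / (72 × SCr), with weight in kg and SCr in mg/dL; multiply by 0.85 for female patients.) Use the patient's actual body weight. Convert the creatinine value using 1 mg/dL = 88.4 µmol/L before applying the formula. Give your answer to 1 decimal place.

SCr = 264 / 88.4 = 2.986 mg/dL
CrCl = (140 − 85) × 121.6 / (72 × 2.986) × 0.85 = 6688.0 / 214.99 × 0.85 ≈ 26.4 mL/min

26.4 mL/min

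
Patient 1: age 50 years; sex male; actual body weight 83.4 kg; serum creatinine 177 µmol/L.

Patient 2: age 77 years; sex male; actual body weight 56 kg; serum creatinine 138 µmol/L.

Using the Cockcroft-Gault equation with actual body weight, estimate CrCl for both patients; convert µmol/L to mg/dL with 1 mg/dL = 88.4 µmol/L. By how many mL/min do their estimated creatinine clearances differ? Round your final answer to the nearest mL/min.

21 mL/min

Patient 1: SCr = 177 / 88.4 = 2.002 mg/dL
Patient 1: CrCl = (140 − 50) × 83.4 / (72 × 2.002) = 7506.0 / 144.14 ≈ 52.1 mL/min
Patient 2: SCr = 138 / 88.4 = 1.561 mg/dL
Patient 2: CrCl = (140 − 77) × 56 / (72 × 1.561) = 3528.0 / 112.39 ≈ 31.4 mL/min
|52.1 − 31.4| = 20.7 mL/min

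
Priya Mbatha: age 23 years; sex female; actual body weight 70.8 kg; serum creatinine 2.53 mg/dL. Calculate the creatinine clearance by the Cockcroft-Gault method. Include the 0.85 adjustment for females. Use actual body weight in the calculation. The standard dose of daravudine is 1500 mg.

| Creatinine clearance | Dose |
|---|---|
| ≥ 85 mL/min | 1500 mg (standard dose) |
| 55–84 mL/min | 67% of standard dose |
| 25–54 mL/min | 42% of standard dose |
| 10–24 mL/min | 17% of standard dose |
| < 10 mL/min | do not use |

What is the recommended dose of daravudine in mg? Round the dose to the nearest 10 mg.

CrCl = (140 − 23) × 70.8 / (72 × 2.53) × 0.85 = 8283.6 / 182.16 × 0.85 ≈ 38.7 mL/min
CrCl ≈ 39 mL/min → bracket 25–54 mL/min.
42% of 1500 mg = 630 mg

630 mg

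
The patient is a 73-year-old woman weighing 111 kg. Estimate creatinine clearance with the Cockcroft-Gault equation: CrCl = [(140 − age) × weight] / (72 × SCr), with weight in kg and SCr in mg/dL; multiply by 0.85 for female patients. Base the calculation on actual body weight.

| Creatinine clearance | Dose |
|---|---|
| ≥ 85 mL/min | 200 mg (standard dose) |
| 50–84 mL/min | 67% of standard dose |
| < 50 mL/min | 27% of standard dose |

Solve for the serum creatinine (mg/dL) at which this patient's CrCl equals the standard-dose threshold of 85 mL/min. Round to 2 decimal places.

Standard dose requires CrCl ≥ 85 mL/min.
Set (140 − 73) × 111 × 0.85 / (72 × SCr) = 85
SCr = (140 − 73) × 111 × 0.85 / (72 × 85) = 1.033 mg/dL

1.03 mg/dL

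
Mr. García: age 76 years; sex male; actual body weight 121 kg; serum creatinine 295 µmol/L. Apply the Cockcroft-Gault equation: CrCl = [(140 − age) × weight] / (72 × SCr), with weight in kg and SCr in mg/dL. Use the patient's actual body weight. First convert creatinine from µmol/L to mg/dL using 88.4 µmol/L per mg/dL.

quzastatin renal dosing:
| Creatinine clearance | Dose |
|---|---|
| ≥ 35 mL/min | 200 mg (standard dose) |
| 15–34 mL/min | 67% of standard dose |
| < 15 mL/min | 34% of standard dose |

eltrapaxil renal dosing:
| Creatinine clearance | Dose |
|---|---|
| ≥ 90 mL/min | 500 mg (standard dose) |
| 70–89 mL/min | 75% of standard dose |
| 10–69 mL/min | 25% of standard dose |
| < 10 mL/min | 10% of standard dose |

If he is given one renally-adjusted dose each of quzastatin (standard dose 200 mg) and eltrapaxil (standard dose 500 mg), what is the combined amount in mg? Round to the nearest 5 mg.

SCr = 295 / 88.4 = 3.337 mg/dL
CrCl = (140 − 76) × 121 / (72 × 3.337) = 7744.0 / 240.26 ≈ 32.2 mL/min
CrCl ≈ 32 mL/min.
quzastatin: 15–34 mL/min → 67% of 200 mg = 134 mg.
eltrapaxil: 10–69 mL/min → 25% of 500 mg = 125 mg.
Total = 134 + 125 = 259 mg.

260 mg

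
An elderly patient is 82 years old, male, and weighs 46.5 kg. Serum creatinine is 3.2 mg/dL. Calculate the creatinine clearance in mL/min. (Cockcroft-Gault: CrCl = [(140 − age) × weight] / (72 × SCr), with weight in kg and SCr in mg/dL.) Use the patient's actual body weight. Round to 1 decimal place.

CrCl = (140 − 82) × 46.5 / (72 × 3.2) = 2697.0 / 230.40 ≈ 11.7 mL/min

11.7 mL/min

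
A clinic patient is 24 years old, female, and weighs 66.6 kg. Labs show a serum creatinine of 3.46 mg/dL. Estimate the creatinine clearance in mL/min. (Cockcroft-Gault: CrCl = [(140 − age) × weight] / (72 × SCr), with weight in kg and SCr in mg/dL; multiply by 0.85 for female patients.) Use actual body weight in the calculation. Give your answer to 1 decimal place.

CrCl = (140 − 24) × 66.6 / (72 × 3.46) × 0.85 = 7725.6 / 249.12 × 0.85 ≈ 26.4 mL/min

26.4 mL/min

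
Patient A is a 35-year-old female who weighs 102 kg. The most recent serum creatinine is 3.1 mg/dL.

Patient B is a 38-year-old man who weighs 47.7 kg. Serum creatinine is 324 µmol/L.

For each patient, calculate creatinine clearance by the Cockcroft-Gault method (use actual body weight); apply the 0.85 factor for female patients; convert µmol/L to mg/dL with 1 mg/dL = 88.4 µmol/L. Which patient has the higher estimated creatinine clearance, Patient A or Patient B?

Patient A: CrCl = (140 − 35) × 102 / (72 × 3.1) × 0.85 = 10710.0 / 223.20 × 0.85 ≈ 40.8 mL/min
Patient B: SCr = 324 / 88.4 = 3.665 mg/dL
Patient B: CrCl = (140 − 38) × 47.7 / (72 × 3.665) = 4865.4 / 263.88 ≈ 18.4 mL/min
40.8 vs 18.4 mL/min → Patient A is higher.

Patient A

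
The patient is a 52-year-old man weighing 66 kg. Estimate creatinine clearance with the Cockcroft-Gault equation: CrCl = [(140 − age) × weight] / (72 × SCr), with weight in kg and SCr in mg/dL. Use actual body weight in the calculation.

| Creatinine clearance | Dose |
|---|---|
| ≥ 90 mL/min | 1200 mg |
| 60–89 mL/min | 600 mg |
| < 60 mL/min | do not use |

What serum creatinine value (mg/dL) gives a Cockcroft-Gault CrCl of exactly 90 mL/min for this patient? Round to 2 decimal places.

Standard dose requires CrCl ≥ 90 mL/min.
Set (140 − 52) × 66 / (72 × SCr) = 90
SCr = (140 − 52) × 66 / (72 × 90) = 0.896 mg/dL

0.90 mg/dL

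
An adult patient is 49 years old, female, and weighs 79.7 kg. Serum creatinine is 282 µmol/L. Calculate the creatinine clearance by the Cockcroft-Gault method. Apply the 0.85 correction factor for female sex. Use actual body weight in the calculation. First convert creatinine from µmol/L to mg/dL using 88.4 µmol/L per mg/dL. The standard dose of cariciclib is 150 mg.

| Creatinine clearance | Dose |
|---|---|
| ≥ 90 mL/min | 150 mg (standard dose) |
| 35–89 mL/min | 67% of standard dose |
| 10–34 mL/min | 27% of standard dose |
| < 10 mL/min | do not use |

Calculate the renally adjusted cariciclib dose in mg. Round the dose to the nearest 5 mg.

SCr = 282 / 88.4 = 3.19 mg/dL
CrCl = (140 − 49) × 79.7 / (72 × 3.19) × 0.85 = 7252.7 / 229.68 × 0.85 ≈ 26.8 mL/min
CrCl ≈ 27 mL/min → bracket 10–34 mL/min.
27% of 150 mg = 40.5 mg → 40 mg

40 mg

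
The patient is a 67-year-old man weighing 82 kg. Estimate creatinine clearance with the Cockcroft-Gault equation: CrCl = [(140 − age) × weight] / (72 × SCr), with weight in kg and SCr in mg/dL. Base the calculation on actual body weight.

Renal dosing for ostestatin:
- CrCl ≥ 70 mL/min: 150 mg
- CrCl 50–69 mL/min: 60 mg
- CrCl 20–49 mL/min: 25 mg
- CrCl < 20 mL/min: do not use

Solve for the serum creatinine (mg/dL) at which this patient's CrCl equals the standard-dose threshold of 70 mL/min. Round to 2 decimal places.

1.19 mg/dL

Standard dose requires CrCl ≥ 70 mL/min.
Set (140 − 67) × 82 / (72 × SCr) = 70
SCr = (140 − 67) × 82 / (72 × 70) = 1.188 mg/dL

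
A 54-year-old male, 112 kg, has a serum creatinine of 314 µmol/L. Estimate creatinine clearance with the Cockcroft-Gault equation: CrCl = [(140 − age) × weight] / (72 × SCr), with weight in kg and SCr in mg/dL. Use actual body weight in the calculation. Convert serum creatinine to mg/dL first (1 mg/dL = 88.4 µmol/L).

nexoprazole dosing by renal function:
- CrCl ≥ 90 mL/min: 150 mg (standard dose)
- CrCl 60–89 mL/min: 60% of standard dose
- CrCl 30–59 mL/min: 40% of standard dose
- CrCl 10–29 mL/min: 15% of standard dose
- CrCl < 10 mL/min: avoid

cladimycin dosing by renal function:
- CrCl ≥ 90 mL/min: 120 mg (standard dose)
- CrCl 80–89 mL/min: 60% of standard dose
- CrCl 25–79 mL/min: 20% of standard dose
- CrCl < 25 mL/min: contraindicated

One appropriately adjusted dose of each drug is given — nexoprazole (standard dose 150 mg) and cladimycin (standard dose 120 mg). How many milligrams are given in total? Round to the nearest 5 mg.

SCr = 314 / 88.4 = 3.552 mg/dL
CrCl = (140 − 54) × 112 / (72 × 3.552) = 9632.0 / 255.74 ≈ 37.7 mL/min
CrCl ≈ 38 mL/min.
nexoprazole: 30–59 mL/min → 40% of 150 mg = 60 mg.
cladimycin: 25–79 mL/min → 20% of 120 mg = 24 mg.
Total = 60 + 24 = 84 mg.

85 mg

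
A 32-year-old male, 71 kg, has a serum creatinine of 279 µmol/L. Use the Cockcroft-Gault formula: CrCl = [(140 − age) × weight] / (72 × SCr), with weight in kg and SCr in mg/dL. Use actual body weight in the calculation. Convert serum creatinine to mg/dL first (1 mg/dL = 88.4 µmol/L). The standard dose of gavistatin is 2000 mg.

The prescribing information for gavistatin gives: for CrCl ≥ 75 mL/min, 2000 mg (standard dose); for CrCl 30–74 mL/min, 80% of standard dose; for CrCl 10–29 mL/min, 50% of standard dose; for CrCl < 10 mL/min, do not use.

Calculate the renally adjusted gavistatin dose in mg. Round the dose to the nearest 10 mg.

SCr = 279 / 88.4 = 3.156 mg/dL
CrCl = (140 − 32) × 71 / (72 × 3.156) = 7668.0 / 227.23 ≈ 33.7 mL/min
CrCl ≈ 34 mL/min → bracket 30–74 mL/min.
80% of 2000 mg = 1600 mg

1600 mg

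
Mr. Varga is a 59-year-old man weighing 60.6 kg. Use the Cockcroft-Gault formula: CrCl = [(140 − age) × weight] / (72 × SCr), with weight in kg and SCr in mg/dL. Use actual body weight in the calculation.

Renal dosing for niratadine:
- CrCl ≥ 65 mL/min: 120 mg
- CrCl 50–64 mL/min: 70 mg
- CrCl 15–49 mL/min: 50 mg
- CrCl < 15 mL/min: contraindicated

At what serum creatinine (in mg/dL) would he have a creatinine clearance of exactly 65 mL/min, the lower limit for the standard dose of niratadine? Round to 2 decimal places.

Standard dose requires CrCl ≥ 65 mL/min.
Set (140 − 59) × 60.6 / (72 × SCr) = 65
SCr = (140 − 59) × 60.6 / (72 × 65) = 1.049 mg/dL

1.05 mg/dL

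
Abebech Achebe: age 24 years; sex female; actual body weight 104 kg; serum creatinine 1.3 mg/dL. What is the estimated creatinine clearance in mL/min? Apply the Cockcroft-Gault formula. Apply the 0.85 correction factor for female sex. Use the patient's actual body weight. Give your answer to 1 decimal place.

CrCl = (140 − 24) × 104 / (72 × 1.3) × 0.85 = 12064.0 / 93.60 × 0.85 ≈ 109.6 mL/min

109.6 mL/min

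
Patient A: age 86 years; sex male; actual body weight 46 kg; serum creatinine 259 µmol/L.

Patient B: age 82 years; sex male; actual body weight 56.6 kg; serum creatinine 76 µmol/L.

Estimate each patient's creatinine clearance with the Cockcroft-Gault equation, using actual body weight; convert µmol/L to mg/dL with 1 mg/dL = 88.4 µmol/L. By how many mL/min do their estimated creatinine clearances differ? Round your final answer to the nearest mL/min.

41 mL/min

Patient A: SCr = 259 / 88.4 = 2.93 mg/dL
Patient A: CrCl = (140 − 86) × 46 / (72 × 2.93) = 2484.0 / 210.96 ≈ 11.8 mL/min
Patient B: SCr = 76 / 88.4 = 0.86 mg/dL
Patient B: CrCl = (140 − 82) × 56.6 / (72 × 0.86) = 3282.8 / 61.92 ≈ 53.0 mL/min
|11.8 − 53.0| = 41.2 mL/min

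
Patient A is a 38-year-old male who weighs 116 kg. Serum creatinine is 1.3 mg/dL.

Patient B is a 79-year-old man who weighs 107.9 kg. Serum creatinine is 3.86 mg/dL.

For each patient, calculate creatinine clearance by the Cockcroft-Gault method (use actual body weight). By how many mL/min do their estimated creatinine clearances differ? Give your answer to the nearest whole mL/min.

Patient A: CrCl = (140 − 38) × 116 / (72 × 1.3) = 11832.0 / 93.60 ≈ 126.4 mL/min
Patient B: CrCl = (140 − 79) × 107.9 / (72 × 3.86) = 6581.9 / 277.92 ≈ 23.7 mL/min
|126.4 − 23.7| = 102.7 mL/min

103 mL/min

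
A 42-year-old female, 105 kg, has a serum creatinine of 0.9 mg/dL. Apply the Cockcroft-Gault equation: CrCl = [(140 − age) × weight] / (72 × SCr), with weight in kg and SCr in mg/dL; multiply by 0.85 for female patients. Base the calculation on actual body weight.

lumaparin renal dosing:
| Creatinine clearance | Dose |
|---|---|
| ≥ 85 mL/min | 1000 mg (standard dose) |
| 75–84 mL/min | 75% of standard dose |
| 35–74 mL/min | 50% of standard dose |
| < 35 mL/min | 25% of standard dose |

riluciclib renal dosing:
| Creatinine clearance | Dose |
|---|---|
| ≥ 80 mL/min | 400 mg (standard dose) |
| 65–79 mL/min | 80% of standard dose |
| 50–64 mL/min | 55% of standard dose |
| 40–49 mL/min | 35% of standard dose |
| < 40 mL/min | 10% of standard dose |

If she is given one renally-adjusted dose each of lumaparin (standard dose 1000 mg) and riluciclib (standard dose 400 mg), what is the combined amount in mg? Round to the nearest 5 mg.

CrCl = (140 − 42) × 105 / (72 × 0.9) × 0.85 = 10290.0 / 64.80 × 0.85 ≈ 135.0 mL/min
CrCl ≈ 135 mL/min.
lumaparin: ≥ 85 mL/min → 100% of 1000 mg = 1000 mg.
riluciclib: ≥ 80 mL/min → 100% of 400 mg = 400 mg.
Total = 1000 + 400 = 1400 mg.

1400 mg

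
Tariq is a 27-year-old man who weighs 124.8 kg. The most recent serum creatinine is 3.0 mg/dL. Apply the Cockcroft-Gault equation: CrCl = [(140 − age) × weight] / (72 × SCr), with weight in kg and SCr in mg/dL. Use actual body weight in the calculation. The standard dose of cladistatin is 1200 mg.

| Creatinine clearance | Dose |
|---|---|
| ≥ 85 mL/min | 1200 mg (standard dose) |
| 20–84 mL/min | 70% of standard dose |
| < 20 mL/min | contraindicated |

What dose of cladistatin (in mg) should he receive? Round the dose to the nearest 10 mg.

CrCl = (140 − 27) × 124.8 / (72 × 3) = 14102.4 / 216.00 ≈ 65.3 mL/min
CrCl ≈ 65 mL/min → bracket 20–84 mL/min.
70% of 1200 mg = 840 mg

840 mg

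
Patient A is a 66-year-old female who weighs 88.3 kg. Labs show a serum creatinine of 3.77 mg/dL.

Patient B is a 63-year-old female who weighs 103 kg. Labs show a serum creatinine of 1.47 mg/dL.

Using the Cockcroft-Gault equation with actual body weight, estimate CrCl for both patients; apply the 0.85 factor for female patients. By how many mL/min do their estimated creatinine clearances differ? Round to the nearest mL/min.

Patient A: CrCl = (140 − 66) × 88.3 / (72 × 3.77) × 0.85 = 6534.2 / 271.44 × 0.85 ≈ 20.5 mL/min
Patient B: CrCl = (140 − 63) × 103 / (72 × 1.47) × 0.85 = 7931.0 / 105.84 × 0.85 ≈ 63.7 mL/min
|20.5 − 63.7| = 43.2 mL/min

43 mL/min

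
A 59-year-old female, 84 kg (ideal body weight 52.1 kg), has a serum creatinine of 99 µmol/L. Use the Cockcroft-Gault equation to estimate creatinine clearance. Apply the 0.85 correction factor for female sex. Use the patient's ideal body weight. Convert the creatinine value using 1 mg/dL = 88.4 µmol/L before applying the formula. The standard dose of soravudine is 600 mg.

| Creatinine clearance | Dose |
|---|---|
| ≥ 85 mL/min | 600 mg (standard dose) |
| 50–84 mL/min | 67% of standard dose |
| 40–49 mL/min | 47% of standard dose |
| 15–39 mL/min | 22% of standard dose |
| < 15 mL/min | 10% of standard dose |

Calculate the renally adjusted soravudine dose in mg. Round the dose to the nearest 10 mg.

280 mg

SCr = 99 / 88.4 = 1.12 mg/dL
CrCl = (140 − 59) × 52.1 / (72 × 1.12) × 0.85 = 4220.1 / 80.64 × 0.85 ≈ 44.5 mL/min
CrCl ≈ 44 mL/min → bracket 40–49 mL/min.
47% of 600 mg = 282 mg → 280 mg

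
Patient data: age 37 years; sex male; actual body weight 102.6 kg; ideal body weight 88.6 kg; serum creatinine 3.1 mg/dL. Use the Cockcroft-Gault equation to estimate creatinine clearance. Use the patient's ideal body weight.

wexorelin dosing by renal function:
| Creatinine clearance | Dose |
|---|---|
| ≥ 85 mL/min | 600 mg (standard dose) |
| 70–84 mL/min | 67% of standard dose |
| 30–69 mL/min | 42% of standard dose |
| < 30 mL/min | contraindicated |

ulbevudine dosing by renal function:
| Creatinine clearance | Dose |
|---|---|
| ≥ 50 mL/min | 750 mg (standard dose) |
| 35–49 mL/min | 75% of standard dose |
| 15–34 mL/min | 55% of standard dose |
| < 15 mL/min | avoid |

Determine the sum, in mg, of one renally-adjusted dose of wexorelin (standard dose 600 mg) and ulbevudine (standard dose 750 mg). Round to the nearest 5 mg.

CrCl = (140 − 37) × 88.6 / (72 × 3.1) = 9125.8 / 223.20 ≈ 40.9 mL/min
CrCl ≈ 41 mL/min.
wexorelin: 30–69 mL/min → 42% of 600 mg = 252 mg.
ulbevudine: 35–49 mL/min → 75% of 750 mg = 562.5 mg.
Total = 252 + 562.5 = 814.5 mg.

815 mg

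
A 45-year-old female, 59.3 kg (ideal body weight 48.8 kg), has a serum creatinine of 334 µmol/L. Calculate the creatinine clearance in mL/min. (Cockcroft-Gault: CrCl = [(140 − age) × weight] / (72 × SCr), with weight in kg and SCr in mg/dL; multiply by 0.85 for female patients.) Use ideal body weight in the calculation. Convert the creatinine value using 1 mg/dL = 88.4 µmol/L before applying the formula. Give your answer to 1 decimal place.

SCr = 334 / 88.4 = 3.778 mg/dL
CrCl = (140 − 45) × 48.8 / (72 × 3.778) × 0.85 = 4636.0 / 272.02 × 0.85 ≈ 14.5 mL/min

14.5 mL/min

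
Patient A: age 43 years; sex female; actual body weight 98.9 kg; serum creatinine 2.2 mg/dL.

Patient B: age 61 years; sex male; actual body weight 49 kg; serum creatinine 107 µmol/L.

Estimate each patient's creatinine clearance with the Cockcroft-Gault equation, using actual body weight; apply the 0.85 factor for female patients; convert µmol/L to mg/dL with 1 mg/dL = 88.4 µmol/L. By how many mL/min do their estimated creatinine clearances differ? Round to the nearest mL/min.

7 mL/min

Patient A: CrCl = (140 − 43) × 98.9 / (72 × 2.2) × 0.85 = 9593.3 / 158.40 × 0.85 ≈ 51.5 mL/min
Patient B: SCr = 107 / 88.4 = 1.21 mg/dL
Patient B: CrCl = (140 − 61) × 49 / (72 × 1.21) = 3871.0 / 87.12 ≈ 44.4 mL/min
|51.5 − 44.4| = 7.1 mL/min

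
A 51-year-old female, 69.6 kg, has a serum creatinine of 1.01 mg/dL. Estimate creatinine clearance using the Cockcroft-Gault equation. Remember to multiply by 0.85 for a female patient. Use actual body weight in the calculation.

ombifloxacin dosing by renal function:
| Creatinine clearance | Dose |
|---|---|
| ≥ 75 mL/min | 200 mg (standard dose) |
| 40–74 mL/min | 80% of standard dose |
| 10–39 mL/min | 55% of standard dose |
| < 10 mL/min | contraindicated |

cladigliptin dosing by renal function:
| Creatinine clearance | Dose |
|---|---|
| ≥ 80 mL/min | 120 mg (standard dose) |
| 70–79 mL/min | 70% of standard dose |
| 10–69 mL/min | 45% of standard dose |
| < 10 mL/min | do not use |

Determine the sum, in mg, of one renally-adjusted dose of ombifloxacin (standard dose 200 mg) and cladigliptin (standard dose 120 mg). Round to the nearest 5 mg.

CrCl = (140 − 51) × 69.6 / (72 × 1.01) × 0.85 = 6194.4 / 72.72 × 0.85 ≈ 72.4 mL/min
CrCl ≈ 72 mL/min.
ombifloxacin: 40–74 mL/min → 80% of 200 mg = 160 mg.
cladigliptin: 70–79 mL/min → 70% of 120 mg = 84 mg.
Total = 160 + 84 = 244 mg.

245 mg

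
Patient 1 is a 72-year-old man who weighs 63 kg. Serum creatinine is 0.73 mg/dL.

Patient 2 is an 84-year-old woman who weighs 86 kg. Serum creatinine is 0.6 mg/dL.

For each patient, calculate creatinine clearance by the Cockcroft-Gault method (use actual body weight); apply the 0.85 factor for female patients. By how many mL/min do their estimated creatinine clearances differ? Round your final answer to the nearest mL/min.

Patient 1: CrCl = (140 − 72) × 63 / (72 × 0.73) = 4284.0 / 52.56 ≈ 81.5 mL/min
Patient 2: CrCl = (140 − 84) × 86 / (72 × 0.6) × 0.85 = 4816.0 / 43.20 × 0.85 ≈ 94.8 mL/min
|81.5 − 94.8| = 13.3 mL/min

13 mL/min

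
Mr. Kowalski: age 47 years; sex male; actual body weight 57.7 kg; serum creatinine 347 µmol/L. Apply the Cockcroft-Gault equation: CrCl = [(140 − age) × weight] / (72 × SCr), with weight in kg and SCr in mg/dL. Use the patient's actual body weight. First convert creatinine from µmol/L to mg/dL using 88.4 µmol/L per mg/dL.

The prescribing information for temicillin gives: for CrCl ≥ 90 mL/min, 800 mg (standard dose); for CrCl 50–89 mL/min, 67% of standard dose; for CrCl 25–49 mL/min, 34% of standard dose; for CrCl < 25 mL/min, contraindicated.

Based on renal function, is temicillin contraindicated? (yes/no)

SCr = 347 / 88.4 = 3.925 mg/dL
CrCl = (140 − 47) × 57.7 / (72 × 3.925) = 5366.1 / 282.60 ≈ 19.0 mL/min
CrCl ≈ 19 mL/min, which is < 25 mL/min.

yes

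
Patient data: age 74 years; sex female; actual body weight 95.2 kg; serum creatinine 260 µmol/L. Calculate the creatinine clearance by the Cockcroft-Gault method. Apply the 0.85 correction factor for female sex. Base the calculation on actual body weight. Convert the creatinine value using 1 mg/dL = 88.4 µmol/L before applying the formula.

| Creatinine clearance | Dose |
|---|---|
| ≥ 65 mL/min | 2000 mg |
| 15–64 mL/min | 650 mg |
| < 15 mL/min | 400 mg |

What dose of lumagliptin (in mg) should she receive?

SCr = 260 / 88.4 = 2.941 mg/dL
CrCl = (140 − 74) × 95.2 / (72 × 2.941) × 0.85 = 6283.2 / 211.75 × 0.85 ≈ 25.2 mL/min
CrCl ≈ 25 mL/min → bracket 15–64 mL/min.
Dose for this bracket: 650 mg.

650 mg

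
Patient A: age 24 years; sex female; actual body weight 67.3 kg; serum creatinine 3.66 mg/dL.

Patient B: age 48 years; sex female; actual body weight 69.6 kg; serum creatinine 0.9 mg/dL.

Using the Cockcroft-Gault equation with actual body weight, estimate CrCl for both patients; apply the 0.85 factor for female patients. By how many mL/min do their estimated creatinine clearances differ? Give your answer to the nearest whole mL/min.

Patient A: CrCl = (140 − 24) × 67.3 / (72 × 3.66) × 0.85 = 7806.8 / 263.52 × 0.85 ≈ 25.2 mL/min
Patient B: CrCl = (140 − 48) × 69.6 / (72 × 0.9) × 0.85 = 6403.2 / 64.80 × 0.85 ≈ 84.0 mL/min
|25.2 − 84.0| = 58.8 mL/min

59 mL/min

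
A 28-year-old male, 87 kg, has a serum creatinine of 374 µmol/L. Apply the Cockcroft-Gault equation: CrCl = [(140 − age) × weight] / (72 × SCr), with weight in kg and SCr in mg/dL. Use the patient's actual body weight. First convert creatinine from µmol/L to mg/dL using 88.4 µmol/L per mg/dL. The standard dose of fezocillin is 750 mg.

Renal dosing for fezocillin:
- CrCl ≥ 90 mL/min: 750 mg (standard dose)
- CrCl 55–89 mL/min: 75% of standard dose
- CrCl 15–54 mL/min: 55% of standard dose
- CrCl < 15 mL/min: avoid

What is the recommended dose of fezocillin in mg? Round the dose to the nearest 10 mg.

410 mg

SCr = 374 / 88.4 = 4.231 mg/dL
CrCl = (140 − 28) × 87 / (72 × 4.231) = 9744.0 / 304.63 ≈ 32.0 mL/min
CrCl ≈ 32 mL/min → bracket 15–54 mL/min.
55% of 750 mg = 412.5 mg → 410 mg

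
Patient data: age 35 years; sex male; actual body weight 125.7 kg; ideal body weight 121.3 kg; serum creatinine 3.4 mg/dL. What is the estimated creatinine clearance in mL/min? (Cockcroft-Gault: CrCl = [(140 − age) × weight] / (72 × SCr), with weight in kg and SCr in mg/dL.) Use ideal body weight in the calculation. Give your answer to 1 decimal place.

CrCl = (140 − 35) × 121.3 / (72 × 3.4) = 12736.5 / 244.80 ≈ 52.0 mL/min

52.0 mL/min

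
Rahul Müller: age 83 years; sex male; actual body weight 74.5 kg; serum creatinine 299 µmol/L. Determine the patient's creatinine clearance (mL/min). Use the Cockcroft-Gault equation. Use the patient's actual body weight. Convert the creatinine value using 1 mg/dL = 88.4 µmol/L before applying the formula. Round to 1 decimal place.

SCr = 299 / 88.4 = 3.382 mg/dL
CrCl = (140 − 83) × 74.5 / (72 × 3.382) = 4246.5 / 243.50 ≈ 17.4 mL/min

17.4 mL/min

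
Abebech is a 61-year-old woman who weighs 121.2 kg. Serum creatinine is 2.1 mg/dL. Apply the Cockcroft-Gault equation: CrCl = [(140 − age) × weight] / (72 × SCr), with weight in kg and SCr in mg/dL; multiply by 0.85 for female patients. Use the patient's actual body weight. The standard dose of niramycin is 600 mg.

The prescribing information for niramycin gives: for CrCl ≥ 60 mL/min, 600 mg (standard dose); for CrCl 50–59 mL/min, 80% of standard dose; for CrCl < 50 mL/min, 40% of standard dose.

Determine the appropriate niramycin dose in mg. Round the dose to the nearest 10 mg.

480 mg

CrCl = (140 − 61) × 121.2 / (72 × 2.1) × 0.85 = 9574.8 / 151.20 × 0.85 ≈ 53.8 mL/min
CrCl ≈ 54 mL/min → bracket 50–59 mL/min.
80% of 600 mg = 480 mg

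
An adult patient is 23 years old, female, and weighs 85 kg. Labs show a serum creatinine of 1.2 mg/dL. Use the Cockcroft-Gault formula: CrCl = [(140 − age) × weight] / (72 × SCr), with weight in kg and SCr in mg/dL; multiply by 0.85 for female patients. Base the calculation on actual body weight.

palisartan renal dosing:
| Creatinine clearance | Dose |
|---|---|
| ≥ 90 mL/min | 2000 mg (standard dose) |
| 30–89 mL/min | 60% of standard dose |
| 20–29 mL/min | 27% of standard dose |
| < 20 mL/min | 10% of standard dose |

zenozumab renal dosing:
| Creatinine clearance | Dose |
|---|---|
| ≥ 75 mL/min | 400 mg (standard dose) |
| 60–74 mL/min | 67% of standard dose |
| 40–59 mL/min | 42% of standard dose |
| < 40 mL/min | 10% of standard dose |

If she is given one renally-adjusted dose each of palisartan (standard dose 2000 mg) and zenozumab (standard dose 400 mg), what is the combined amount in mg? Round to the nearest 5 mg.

CrCl = (140 − 23) × 85 / (72 × 1.2) × 0.85 = 9945.0 / 86.40 × 0.85 ≈ 97.8 mL/min
CrCl ≈ 98 mL/min.
palisartan: ≥ 90 mL/min → 100% of 2000 mg = 2000 mg.
zenozumab: ≥ 75 mL/min → 100% of 400 mg = 400 mg.
Total = 2000 + 400 = 2400 mg.

2400 mg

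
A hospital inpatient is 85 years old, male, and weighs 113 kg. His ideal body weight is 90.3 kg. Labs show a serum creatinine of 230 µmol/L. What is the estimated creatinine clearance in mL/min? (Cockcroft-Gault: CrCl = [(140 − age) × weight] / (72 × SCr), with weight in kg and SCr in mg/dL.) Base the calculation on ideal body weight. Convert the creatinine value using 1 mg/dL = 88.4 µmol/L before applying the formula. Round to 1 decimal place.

SCr = 230 / 88.4 = 2.602 mg/dL
CrCl = (140 − 85) × 90.3 / (72 × 2.602) = 4966.5 / 187.34 ≈ 26.5 mL/min

26.5 mL/min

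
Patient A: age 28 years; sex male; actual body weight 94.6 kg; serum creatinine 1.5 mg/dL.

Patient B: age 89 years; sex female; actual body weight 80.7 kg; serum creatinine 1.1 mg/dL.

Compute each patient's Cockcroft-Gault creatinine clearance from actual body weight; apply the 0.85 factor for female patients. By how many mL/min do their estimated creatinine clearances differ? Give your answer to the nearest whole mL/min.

Patient A: CrCl = (140 − 28) × 94.6 / (72 × 1.5) = 10595.2 / 108.00 ≈ 98.1 mL/min
Patient B: CrCl = (140 − 89) × 80.7 / (72 × 1.1) × 0.85 = 4115.7 / 79.20 × 0.85 ≈ 44.2 mL/min
|98.1 − 44.2| = 53.9 mL/min

54 mL/min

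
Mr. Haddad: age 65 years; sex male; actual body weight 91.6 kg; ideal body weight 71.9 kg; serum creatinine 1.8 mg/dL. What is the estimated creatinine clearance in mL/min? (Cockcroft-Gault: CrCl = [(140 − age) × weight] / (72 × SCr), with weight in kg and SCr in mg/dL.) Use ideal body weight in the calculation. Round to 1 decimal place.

CrCl = (140 − 65) × 71.9 / (72 × 1.8) = 5392.5 / 129.60 ≈ 41.6 mL/min

41.6 mL/min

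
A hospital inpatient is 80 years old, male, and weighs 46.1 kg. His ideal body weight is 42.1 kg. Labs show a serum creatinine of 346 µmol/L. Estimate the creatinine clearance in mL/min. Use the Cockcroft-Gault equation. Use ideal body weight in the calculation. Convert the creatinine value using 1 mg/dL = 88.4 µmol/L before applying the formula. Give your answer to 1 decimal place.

9.0 mL/min

SCr = 346 / 88.4 = 3.914 mg/dL
CrCl = (140 − 80) × 42.1 / (72 × 3.914) = 2526.0 / 281.81 ≈ 9.0 mL/min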